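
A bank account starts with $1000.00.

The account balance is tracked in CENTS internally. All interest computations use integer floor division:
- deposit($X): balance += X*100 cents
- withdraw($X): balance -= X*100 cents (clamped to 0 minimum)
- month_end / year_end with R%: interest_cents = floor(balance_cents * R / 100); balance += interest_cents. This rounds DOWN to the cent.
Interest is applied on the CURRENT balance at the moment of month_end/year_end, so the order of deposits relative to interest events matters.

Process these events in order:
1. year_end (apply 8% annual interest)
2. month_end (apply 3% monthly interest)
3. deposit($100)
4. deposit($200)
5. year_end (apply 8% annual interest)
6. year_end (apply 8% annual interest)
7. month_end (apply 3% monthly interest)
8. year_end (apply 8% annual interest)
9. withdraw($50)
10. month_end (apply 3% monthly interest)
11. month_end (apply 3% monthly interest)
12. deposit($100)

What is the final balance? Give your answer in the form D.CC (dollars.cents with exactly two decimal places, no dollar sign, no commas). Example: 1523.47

After 1 (year_end (apply 8% annual interest)): balance=$1080.00 total_interest=$80.00
After 2 (month_end (apply 3% monthly interest)): balance=$1112.40 total_interest=$112.40
After 3 (deposit($100)): balance=$1212.40 total_interest=$112.40
After 4 (deposit($200)): balance=$1412.40 total_interest=$112.40
After 5 (year_end (apply 8% annual interest)): balance=$1525.39 total_interest=$225.39
After 6 (year_end (apply 8% annual interest)): balance=$1647.42 total_interest=$347.42
After 7 (month_end (apply 3% monthly interest)): balance=$1696.84 total_interest=$396.84
After 8 (year_end (apply 8% annual interest)): balance=$1832.58 total_interest=$532.58
After 9 (withdraw($50)): balance=$1782.58 total_interest=$532.58
After 10 (month_end (apply 3% monthly interest)): balance=$1836.05 total_interest=$586.05
After 11 (month_end (apply 3% monthly interest)): balance=$1891.13 total_interest=$641.13
After 12 (deposit($100)): balance=$1991.13 total_interest=$641.13

Answer: 1991.13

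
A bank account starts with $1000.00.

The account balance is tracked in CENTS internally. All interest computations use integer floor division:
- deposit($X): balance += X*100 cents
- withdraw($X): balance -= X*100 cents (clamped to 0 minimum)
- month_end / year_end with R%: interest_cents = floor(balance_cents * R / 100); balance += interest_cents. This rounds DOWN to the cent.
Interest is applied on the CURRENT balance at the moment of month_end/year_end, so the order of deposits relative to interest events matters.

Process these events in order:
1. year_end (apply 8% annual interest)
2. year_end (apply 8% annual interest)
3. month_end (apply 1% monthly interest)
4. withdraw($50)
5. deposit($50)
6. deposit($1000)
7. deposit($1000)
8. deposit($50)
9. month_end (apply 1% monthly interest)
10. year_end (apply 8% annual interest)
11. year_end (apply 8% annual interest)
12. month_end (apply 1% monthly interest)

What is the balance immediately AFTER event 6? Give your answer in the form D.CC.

After 1 (year_end (apply 8% annual interest)): balance=$1080.00 total_interest=$80.00
After 2 (year_end (apply 8% annual interest)): balance=$1166.40 total_interest=$166.40
After 3 (month_end (apply 1% monthly interest)): balance=$1178.06 total_interest=$178.06
After 4 (withdraw($50)): balance=$1128.06 total_interest=$178.06
After 5 (deposit($50)): balance=$1178.06 total_interest=$178.06
After 6 (deposit($1000)): balance=$2178.06 total_interest=$178.06

Answer: 2178.06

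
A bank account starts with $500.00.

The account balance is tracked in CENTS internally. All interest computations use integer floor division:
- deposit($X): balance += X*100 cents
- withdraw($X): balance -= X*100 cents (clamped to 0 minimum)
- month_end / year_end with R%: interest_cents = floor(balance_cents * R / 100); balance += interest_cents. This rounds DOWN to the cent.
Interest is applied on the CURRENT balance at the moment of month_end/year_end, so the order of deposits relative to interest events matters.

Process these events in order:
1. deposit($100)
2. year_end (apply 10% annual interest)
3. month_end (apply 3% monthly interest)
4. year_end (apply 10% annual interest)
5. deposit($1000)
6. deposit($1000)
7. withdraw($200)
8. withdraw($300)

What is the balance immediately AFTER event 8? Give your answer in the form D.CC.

After 1 (deposit($100)): balance=$600.00 total_interest=$0.00
After 2 (year_end (apply 10% annual interest)): balance=$660.00 total_interest=$60.00
After 3 (month_end (apply 3% monthly interest)): balance=$679.80 total_interest=$79.80
After 4 (year_end (apply 10% annual interest)): balance=$747.78 total_interest=$147.78
After 5 (deposit($1000)): balance=$1747.78 total_interest=$147.78
After 6 (deposit($1000)): balance=$2747.78 total_interest=$147.78
After 7 (withdraw($200)): balance=$2547.78 total_interest=$147.78
After 8 (withdraw($300)): balance=$2247.78 total_interest=$147.78

Answer: 2247.78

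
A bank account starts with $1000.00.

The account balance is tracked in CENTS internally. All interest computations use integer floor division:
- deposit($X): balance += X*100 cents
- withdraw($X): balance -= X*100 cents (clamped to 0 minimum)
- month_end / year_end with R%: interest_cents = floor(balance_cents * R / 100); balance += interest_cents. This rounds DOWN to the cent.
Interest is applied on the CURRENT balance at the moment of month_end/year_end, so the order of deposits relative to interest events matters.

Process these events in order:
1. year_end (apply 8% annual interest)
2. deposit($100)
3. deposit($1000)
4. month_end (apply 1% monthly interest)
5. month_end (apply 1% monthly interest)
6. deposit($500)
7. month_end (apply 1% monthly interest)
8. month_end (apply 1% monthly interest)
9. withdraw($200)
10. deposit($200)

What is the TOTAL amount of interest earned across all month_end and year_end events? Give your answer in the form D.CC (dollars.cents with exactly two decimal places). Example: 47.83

After 1 (year_end (apply 8% annual interest)): balance=$1080.00 total_interest=$80.00
After 2 (deposit($100)): balance=$1180.00 total_interest=$80.00
After 3 (deposit($1000)): balance=$2180.00 total_interest=$80.00
After 4 (month_end (apply 1% monthly interest)): balance=$2201.80 total_interest=$101.80
After 5 (month_end (apply 1% monthly interest)): balance=$2223.81 total_interest=$123.81
After 6 (deposit($500)): balance=$2723.81 total_interest=$123.81
After 7 (month_end (apply 1% monthly interest)): balance=$2751.04 total_interest=$151.04
After 8 (month_end (apply 1% monthly interest)): balance=$2778.55 total_interest=$178.55
After 9 (withdraw($200)): balance=$2578.55 total_interest=$178.55
After 10 (deposit($200)): balance=$2778.55 total_interest=$178.55

Answer: 178.55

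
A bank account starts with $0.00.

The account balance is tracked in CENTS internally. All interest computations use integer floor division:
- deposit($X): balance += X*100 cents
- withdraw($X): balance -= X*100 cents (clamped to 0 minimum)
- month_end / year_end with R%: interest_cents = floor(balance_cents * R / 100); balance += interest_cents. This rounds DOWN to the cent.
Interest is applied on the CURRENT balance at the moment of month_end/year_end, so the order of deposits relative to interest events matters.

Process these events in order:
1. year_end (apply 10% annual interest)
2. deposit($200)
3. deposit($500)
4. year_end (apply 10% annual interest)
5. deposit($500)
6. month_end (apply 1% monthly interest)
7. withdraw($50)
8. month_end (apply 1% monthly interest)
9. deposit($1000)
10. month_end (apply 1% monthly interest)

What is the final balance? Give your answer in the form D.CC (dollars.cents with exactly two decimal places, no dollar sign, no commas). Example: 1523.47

Answer: 2267.47

Derivation:
After 1 (year_end (apply 10% annual interest)): balance=$0.00 total_interest=$0.00
After 2 (deposit($200)): balance=$200.00 total_interest=$0.00
After 3 (deposit($500)): balance=$700.00 total_interest=$0.00
After 4 (year_end (apply 10% annual interest)): balance=$770.00 total_interest=$70.00
After 5 (deposit($500)): balance=$1270.00 total_interest=$70.00
After 6 (month_end (apply 1% monthly interest)): balance=$1282.70 total_interest=$82.70
After 7 (withdraw($50)): balance=$1232.70 total_interest=$82.70
After 8 (month_end (apply 1% monthly interest)): balance=$1245.02 total_interest=$95.02
After 9 (deposit($1000)): balance=$2245.02 total_interest=$95.02
After 10 (month_end (apply 1% monthly interest)): balance=$2267.47 total_interest=$117.47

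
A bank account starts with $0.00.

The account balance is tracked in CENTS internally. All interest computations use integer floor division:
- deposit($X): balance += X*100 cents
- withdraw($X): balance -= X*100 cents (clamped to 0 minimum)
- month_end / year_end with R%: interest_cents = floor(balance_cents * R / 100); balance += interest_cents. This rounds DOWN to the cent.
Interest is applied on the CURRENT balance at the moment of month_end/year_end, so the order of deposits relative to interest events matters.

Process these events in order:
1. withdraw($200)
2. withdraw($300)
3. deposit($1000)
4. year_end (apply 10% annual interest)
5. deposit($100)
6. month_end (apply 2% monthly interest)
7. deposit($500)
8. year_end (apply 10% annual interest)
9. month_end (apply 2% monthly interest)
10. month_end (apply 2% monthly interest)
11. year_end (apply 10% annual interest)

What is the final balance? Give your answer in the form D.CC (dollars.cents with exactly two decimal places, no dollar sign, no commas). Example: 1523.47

Answer: 2170.30

Derivation:
After 1 (withdraw($200)): balance=$0.00 total_interest=$0.00
After 2 (withdraw($300)): balance=$0.00 total_interest=$0.00
After 3 (deposit($1000)): balance=$1000.00 total_interest=$0.00
After 4 (year_end (apply 10% annual interest)): balance=$1100.00 total_interest=$100.00
After 5 (deposit($100)): balance=$1200.00 total_interest=$100.00
After 6 (month_end (apply 2% monthly interest)): balance=$1224.00 total_interest=$124.00
After 7 (deposit($500)): balance=$1724.00 total_interest=$124.00
After 8 (year_end (apply 10% annual interest)): balance=$1896.40 total_interest=$296.40
After 9 (month_end (apply 2% monthly interest)): balance=$1934.32 total_interest=$334.32
After 10 (month_end (apply 2% monthly interest)): balance=$1973.00 total_interest=$373.00
After 11 (year_end (apply 10% annual interest)): balance=$2170.30 total_interest=$570.30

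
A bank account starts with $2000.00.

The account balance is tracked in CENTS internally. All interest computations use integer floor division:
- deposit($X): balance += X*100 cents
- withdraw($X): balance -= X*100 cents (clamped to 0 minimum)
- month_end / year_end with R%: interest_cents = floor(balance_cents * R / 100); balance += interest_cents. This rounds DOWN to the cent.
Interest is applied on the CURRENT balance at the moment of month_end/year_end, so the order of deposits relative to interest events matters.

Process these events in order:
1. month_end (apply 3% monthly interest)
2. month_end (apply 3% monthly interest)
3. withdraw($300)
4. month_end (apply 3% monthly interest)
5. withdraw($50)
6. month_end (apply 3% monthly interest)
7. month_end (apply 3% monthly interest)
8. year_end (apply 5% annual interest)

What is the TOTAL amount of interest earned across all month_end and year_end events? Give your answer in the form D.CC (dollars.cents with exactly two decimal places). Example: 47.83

Answer: 384.55

Derivation:
After 1 (month_end (apply 3% monthly interest)): balance=$2060.00 total_interest=$60.00
After 2 (month_end (apply 3% monthly interest)): balance=$2121.80 total_interest=$121.80
After 3 (withdraw($300)): balance=$1821.80 total_interest=$121.80
After 4 (month_end (apply 3% monthly interest)): balance=$1876.45 total_interest=$176.45
After 5 (withdraw($50)): balance=$1826.45 total_interest=$176.45
After 6 (month_end (apply 3% monthly interest)): balance=$1881.24 total_interest=$231.24
After 7 (month_end (apply 3% monthly interest)): balance=$1937.67 total_interest=$287.67
After 8 (year_end (apply 5% annual interest)): balance=$2034.55 total_interest=$384.55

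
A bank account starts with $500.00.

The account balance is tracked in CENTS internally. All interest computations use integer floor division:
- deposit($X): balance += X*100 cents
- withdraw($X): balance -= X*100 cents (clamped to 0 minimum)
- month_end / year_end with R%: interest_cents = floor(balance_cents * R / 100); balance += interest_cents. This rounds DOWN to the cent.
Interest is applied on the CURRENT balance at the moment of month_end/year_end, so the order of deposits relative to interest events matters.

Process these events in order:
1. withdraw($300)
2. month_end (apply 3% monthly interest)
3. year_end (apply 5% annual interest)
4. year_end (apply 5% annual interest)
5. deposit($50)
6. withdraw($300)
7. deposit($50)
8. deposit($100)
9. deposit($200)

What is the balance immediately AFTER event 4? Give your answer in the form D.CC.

After 1 (withdraw($300)): balance=$200.00 total_interest=$0.00
After 2 (month_end (apply 3% monthly interest)): balance=$206.00 total_interest=$6.00
After 3 (year_end (apply 5% annual interest)): balance=$216.30 total_interest=$16.30
After 4 (year_end (apply 5% annual interest)): balance=$227.11 total_interest=$27.11

Answer: 227.11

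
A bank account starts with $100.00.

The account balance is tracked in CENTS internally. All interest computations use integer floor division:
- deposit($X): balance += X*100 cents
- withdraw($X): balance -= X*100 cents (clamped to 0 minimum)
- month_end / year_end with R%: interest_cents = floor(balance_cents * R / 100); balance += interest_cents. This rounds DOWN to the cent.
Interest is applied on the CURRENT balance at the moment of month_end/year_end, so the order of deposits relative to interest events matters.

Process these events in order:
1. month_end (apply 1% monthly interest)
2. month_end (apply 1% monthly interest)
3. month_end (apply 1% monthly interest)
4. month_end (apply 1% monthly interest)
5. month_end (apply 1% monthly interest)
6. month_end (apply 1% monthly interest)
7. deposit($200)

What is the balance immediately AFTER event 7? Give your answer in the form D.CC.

After 1 (month_end (apply 1% monthly interest)): balance=$101.00 total_interest=$1.00
After 2 (month_end (apply 1% monthly interest)): balance=$102.01 total_interest=$2.01
After 3 (month_end (apply 1% monthly interest)): balance=$103.03 total_interest=$3.03
After 4 (month_end (apply 1% monthly interest)): balance=$104.06 total_interest=$4.06
After 5 (month_end (apply 1% monthly interest)): balance=$105.10 total_interest=$5.10
After 6 (month_end (apply 1% monthly interest)): balance=$106.15 total_interest=$6.15
After 7 (deposit($200)): balance=$306.15 total_interest=$6.15

Answer: 306.15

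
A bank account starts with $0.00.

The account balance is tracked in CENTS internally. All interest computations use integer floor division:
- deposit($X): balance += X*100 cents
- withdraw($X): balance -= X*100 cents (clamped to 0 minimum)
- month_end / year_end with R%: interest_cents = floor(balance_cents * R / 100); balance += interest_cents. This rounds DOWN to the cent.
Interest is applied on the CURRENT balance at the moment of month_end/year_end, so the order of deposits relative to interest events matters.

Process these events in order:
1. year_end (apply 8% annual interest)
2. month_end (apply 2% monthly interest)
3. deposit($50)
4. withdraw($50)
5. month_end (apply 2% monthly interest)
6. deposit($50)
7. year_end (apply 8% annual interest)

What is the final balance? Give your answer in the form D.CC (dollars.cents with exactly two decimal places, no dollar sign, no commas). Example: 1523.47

After 1 (year_end (apply 8% annual interest)): balance=$0.00 total_interest=$0.00
After 2 (month_end (apply 2% monthly interest)): balance=$0.00 total_interest=$0.00
After 3 (deposit($50)): balance=$50.00 total_interest=$0.00
After 4 (withdraw($50)): balance=$0.00 total_interest=$0.00
After 5 (month_end (apply 2% monthly interest)): balance=$0.00 total_interest=$0.00
After 6 (deposit($50)): balance=$50.00 total_interest=$0.00
After 7 (year_end (apply 8% annual interest)): balance=$54.00 total_interest=$4.00

Answer: 54.00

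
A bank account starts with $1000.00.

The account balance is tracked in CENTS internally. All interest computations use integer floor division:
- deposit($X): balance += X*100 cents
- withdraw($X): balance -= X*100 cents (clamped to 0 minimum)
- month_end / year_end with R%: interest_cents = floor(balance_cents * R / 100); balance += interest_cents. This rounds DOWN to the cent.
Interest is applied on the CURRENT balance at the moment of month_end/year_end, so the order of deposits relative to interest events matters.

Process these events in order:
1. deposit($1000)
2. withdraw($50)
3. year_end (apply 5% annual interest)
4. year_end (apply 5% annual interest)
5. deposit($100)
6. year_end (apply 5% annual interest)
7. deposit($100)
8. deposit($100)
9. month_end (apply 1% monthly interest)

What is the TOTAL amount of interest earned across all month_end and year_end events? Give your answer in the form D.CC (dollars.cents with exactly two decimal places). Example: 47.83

After 1 (deposit($1000)): balance=$2000.00 total_interest=$0.00
After 2 (withdraw($50)): balance=$1950.00 total_interest=$0.00
After 3 (year_end (apply 5% annual interest)): balance=$2047.50 total_interest=$97.50
After 4 (year_end (apply 5% annual interest)): balance=$2149.87 total_interest=$199.87
After 5 (deposit($100)): balance=$2249.87 total_interest=$199.87
After 6 (year_end (apply 5% annual interest)): balance=$2362.36 total_interest=$312.36
After 7 (deposit($100)): balance=$2462.36 total_interest=$312.36
After 8 (deposit($100)): balance=$2562.36 total_interest=$312.36
After 9 (month_end (apply 1% monthly interest)): balance=$2587.98 total_interest=$337.98

Answer: 337.98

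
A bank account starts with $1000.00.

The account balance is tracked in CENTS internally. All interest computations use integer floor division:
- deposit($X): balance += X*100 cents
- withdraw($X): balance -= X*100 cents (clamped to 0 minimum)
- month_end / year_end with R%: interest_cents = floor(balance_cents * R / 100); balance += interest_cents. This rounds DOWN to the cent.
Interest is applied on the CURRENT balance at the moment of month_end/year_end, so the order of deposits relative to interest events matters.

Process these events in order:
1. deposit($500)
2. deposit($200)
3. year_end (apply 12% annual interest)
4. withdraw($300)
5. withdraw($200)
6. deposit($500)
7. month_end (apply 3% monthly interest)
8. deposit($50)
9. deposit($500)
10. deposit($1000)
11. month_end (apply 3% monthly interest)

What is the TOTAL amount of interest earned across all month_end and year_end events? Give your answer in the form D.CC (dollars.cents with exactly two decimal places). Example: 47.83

After 1 (deposit($500)): balance=$1500.00 total_interest=$0.00
After 2 (deposit($200)): balance=$1700.00 total_interest=$0.00
After 3 (year_end (apply 12% annual interest)): balance=$1904.00 total_interest=$204.00
After 4 (withdraw($300)): balance=$1604.00 total_interest=$204.00
After 5 (withdraw($200)): balance=$1404.00 total_interest=$204.00
After 6 (deposit($500)): balance=$1904.00 total_interest=$204.00
After 7 (month_end (apply 3% monthly interest)): balance=$1961.12 total_interest=$261.12
After 8 (deposit($50)): balance=$2011.12 total_interest=$261.12
After 9 (deposit($500)): balance=$2511.12 total_interest=$261.12
After 10 (deposit($1000)): balance=$3511.12 total_interest=$261.12
After 11 (month_end (apply 3% monthly interest)): balance=$3616.45 total_interest=$366.45

Answer: 366.45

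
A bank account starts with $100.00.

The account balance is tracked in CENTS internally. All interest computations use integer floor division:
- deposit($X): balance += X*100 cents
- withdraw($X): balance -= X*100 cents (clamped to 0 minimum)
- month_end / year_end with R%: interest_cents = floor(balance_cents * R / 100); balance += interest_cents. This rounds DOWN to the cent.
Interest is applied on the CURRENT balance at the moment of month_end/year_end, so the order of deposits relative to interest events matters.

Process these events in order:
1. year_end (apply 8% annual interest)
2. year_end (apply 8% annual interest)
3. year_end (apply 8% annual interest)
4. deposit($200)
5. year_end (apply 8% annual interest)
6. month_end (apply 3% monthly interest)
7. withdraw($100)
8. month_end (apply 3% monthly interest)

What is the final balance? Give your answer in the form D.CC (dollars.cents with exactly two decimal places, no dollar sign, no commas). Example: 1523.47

Answer: 270.47

Derivation:
After 1 (year_end (apply 8% annual interest)): balance=$108.00 total_interest=$8.00
After 2 (year_end (apply 8% annual interest)): balance=$116.64 total_interest=$16.64
After 3 (year_end (apply 8% annual interest)): balance=$125.97 total_interest=$25.97
After 4 (deposit($200)): balance=$325.97 total_interest=$25.97
After 5 (year_end (apply 8% annual interest)): balance=$352.04 total_interest=$52.04
After 6 (month_end (apply 3% monthly interest)): balance=$362.60 total_interest=$62.60
After 7 (withdraw($100)): balance=$262.60 total_interest=$62.60
After 8 (month_end (apply 3% monthly interest)): balance=$270.47 total_interest=$70.47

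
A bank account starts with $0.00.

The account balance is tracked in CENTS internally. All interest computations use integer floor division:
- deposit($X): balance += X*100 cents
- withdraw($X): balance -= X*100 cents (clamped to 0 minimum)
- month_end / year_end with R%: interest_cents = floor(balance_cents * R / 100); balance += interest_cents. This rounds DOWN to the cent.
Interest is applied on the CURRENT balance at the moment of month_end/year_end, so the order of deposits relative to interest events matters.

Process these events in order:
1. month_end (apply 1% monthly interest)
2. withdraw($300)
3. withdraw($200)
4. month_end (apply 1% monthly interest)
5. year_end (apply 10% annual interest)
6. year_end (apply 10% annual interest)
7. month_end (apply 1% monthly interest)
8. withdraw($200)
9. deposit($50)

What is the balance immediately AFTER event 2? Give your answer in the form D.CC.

After 1 (month_end (apply 1% monthly interest)): balance=$0.00 total_interest=$0.00
After 2 (withdraw($300)): balance=$0.00 total_interest=$0.00

Answer: 0.00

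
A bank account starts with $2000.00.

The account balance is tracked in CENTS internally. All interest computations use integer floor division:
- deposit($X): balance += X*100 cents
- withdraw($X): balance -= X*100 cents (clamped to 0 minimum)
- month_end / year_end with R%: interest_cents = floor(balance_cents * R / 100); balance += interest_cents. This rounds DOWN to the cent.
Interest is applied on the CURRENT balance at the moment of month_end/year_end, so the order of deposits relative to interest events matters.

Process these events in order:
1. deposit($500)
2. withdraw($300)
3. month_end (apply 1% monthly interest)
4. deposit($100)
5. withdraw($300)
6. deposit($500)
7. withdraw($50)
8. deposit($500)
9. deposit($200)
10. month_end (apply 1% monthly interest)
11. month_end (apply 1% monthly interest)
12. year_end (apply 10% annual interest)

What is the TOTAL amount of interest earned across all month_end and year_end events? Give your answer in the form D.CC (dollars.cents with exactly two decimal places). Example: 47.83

After 1 (deposit($500)): balance=$2500.00 total_interest=$0.00
After 2 (withdraw($300)): balance=$2200.00 total_interest=$0.00
After 3 (month_end (apply 1% monthly interest)): balance=$2222.00 total_interest=$22.00
After 4 (deposit($100)): balance=$2322.00 total_interest=$22.00
After 5 (withdraw($300)): balance=$2022.00 total_interest=$22.00
After 6 (deposit($500)): balance=$2522.00 total_interest=$22.00
After 7 (withdraw($50)): balance=$2472.00 total_interest=$22.00
After 8 (deposit($500)): balance=$2972.00 total_interest=$22.00
After 9 (deposit($200)): balance=$3172.00 total_interest=$22.00
After 10 (month_end (apply 1% monthly interest)): balance=$3203.72 total_interest=$53.72
After 11 (month_end (apply 1% monthly interest)): balance=$3235.75 total_interest=$85.75
After 12 (year_end (apply 10% annual interest)): balance=$3559.32 total_interest=$409.32

Answer: 409.32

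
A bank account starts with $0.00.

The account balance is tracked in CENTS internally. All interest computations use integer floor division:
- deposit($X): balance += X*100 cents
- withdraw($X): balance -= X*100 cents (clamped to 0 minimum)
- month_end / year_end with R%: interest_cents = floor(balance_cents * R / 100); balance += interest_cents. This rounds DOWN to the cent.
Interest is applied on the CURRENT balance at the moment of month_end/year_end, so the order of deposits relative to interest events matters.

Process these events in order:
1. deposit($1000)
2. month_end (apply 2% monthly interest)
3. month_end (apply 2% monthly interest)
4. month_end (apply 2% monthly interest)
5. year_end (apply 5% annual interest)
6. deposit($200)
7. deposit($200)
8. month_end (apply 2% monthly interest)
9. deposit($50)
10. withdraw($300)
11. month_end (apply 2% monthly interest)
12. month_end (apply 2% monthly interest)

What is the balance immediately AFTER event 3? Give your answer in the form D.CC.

Answer: 1040.40

Derivation:
After 1 (deposit($1000)): balance=$1000.00 total_interest=$0.00
After 2 (month_end (apply 2% monthly interest)): balance=$1020.00 total_interest=$20.00
After 3 (month_end (apply 2% monthly interest)): balance=$1040.40 total_interest=$40.40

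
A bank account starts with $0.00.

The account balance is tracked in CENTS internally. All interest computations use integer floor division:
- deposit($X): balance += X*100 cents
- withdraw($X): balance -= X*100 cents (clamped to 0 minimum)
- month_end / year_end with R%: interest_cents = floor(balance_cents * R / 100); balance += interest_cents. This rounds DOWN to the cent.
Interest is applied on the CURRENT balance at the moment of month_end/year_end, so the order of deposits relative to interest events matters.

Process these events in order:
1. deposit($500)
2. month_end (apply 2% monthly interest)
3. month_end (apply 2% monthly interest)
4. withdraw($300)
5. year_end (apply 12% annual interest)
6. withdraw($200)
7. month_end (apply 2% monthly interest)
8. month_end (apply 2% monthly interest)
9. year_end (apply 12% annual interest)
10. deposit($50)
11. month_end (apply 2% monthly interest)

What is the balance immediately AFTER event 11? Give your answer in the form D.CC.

After 1 (deposit($500)): balance=$500.00 total_interest=$0.00
After 2 (month_end (apply 2% monthly interest)): balance=$510.00 total_interest=$10.00
After 3 (month_end (apply 2% monthly interest)): balance=$520.20 total_interest=$20.20
After 4 (withdraw($300)): balance=$220.20 total_interest=$20.20
After 5 (year_end (apply 12% annual interest)): balance=$246.62 total_interest=$46.62
After 6 (withdraw($200)): balance=$46.62 total_interest=$46.62
After 7 (month_end (apply 2% monthly interest)): balance=$47.55 total_interest=$47.55
After 8 (month_end (apply 2% monthly interest)): balance=$48.50 total_interest=$48.50
After 9 (year_end (apply 12% annual interest)): balance=$54.32 total_interest=$54.32
After 10 (deposit($50)): balance=$104.32 total_interest=$54.32
After 11 (month_end (apply 2% monthly interest)): balance=$106.40 total_interest=$56.40

Answer: 106.40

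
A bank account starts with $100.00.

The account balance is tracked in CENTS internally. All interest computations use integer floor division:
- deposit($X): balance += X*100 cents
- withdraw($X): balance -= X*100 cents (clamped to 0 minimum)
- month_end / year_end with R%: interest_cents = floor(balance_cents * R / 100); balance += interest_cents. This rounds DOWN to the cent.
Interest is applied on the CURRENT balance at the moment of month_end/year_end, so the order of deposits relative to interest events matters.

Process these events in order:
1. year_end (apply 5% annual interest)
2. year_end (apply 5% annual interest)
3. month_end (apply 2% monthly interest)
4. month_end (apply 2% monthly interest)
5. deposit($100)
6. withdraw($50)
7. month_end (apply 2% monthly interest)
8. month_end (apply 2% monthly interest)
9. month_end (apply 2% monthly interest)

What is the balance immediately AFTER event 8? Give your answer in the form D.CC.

Answer: 171.33

Derivation:
After 1 (year_end (apply 5% annual interest)): balance=$105.00 total_interest=$5.00
After 2 (year_end (apply 5% annual interest)): balance=$110.25 total_interest=$10.25
After 3 (month_end (apply 2% monthly interest)): balance=$112.45 total_interest=$12.45
After 4 (month_end (apply 2% monthly interest)): balance=$114.69 total_interest=$14.69
After 5 (deposit($100)): balance=$214.69 total_interest=$14.69
After 6 (withdraw($50)): balance=$164.69 total_interest=$14.69
After 7 (month_end (apply 2% monthly interest)): balance=$167.98 total_interest=$17.98
After 8 (month_end (apply 2% monthly interest)): balance=$171.33 total_interest=$21.33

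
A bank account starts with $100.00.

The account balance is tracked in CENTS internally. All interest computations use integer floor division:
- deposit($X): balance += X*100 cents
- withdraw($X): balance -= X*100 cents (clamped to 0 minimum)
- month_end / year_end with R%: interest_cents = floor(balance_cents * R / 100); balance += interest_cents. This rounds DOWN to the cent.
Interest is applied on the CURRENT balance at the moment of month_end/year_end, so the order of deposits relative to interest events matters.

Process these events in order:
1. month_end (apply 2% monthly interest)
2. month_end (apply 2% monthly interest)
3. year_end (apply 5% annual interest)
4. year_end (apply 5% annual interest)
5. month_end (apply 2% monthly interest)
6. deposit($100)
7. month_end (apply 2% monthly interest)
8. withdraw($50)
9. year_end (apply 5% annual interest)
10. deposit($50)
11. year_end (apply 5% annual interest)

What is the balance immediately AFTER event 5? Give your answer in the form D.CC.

Answer: 116.99

Derivation:
After 1 (month_end (apply 2% monthly interest)): balance=$102.00 total_interest=$2.00
After 2 (month_end (apply 2% monthly interest)): balance=$104.04 total_interest=$4.04
After 3 (year_end (apply 5% annual interest)): balance=$109.24 total_interest=$9.24
After 4 (year_end (apply 5% annual interest)): balance=$114.70 total_interest=$14.70
After 5 (month_end (apply 2% monthly interest)): balance=$116.99 total_interest=$16.99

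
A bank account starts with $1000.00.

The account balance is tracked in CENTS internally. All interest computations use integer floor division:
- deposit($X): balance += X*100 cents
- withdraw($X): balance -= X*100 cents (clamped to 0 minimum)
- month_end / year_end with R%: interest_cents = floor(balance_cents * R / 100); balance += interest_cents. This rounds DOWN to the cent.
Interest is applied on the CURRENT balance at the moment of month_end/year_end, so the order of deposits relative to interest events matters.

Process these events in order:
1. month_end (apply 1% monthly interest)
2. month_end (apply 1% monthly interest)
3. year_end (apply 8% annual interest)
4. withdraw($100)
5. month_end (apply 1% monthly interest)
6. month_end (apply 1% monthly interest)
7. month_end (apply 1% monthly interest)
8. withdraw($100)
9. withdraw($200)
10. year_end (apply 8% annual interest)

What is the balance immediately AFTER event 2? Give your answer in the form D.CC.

Answer: 1020.10

Derivation:
After 1 (month_end (apply 1% monthly interest)): balance=$1010.00 total_interest=$10.00
After 2 (month_end (apply 1% monthly interest)): balance=$1020.10 total_interest=$20.10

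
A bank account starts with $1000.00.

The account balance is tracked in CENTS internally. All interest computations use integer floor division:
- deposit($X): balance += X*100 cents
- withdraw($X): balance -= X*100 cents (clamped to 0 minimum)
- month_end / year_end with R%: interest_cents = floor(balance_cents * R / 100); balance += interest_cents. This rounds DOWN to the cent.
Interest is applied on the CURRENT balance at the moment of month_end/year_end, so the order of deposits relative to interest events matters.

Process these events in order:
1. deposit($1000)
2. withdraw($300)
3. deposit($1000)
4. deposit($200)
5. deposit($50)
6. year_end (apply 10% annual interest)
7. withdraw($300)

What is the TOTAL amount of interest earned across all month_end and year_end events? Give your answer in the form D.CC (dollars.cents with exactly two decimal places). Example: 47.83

Answer: 295.00

Derivation:
After 1 (deposit($1000)): balance=$2000.00 total_interest=$0.00
After 2 (withdraw($300)): balance=$1700.00 total_interest=$0.00
After 3 (deposit($1000)): balance=$2700.00 total_interest=$0.00
After 4 (deposit($200)): balance=$2900.00 total_interest=$0.00
After 5 (deposit($50)): balance=$2950.00 total_interest=$0.00
After 6 (year_end (apply 10% annual interest)): balance=$3245.00 total_interest=$295.00
After 7 (withdraw($300)): balance=$2945.00 total_interest=$295.00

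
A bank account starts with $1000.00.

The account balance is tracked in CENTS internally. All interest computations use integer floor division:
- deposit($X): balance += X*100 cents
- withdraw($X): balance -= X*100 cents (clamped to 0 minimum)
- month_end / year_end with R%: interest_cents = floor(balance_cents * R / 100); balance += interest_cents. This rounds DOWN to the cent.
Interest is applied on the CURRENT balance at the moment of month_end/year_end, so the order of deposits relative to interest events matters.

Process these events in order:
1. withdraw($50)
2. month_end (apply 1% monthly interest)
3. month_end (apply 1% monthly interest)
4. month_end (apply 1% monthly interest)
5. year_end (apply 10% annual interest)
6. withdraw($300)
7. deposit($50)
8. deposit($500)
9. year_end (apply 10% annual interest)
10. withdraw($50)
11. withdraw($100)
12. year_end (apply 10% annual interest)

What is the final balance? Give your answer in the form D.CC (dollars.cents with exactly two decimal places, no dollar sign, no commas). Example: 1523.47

After 1 (withdraw($50)): balance=$950.00 total_interest=$0.00
After 2 (month_end (apply 1% monthly interest)): balance=$959.50 total_interest=$9.50
After 3 (month_end (apply 1% monthly interest)): balance=$969.09 total_interest=$19.09
After 4 (month_end (apply 1% monthly interest)): balance=$978.78 total_interest=$28.78
After 5 (year_end (apply 10% annual interest)): balance=$1076.65 total_interest=$126.65
After 6 (withdraw($300)): balance=$776.65 total_interest=$126.65
After 7 (deposit($50)): balance=$826.65 total_interest=$126.65
After 8 (deposit($500)): balance=$1326.65 total_interest=$126.65
After 9 (year_end (apply 10% annual interest)): balance=$1459.31 total_interest=$259.31
After 10 (withdraw($50)): balance=$1409.31 total_interest=$259.31
After 11 (withdraw($100)): balance=$1309.31 total_interest=$259.31
After 12 (year_end (apply 10% annual interest)): balance=$1440.24 total_interest=$390.24

Answer: 1440.24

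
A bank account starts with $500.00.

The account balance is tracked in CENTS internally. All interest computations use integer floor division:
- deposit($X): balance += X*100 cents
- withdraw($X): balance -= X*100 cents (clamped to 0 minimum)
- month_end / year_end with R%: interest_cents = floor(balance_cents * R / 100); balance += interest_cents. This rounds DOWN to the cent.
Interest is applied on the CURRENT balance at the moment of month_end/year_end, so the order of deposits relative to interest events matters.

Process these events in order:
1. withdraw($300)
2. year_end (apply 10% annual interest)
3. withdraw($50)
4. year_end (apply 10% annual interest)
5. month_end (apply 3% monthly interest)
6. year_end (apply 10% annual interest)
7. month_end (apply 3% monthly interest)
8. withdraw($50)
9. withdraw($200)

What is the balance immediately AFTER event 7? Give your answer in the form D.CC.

Answer: 218.22

Derivation:
After 1 (withdraw($300)): balance=$200.00 total_interest=$0.00
After 2 (year_end (apply 10% annual interest)): balance=$220.00 total_interest=$20.00
After 3 (withdraw($50)): balance=$170.00 total_interest=$20.00
After 4 (year_end (apply 10% annual interest)): balance=$187.00 total_interest=$37.00
After 5 (month_end (apply 3% monthly interest)): balance=$192.61 total_interest=$42.61
After 6 (year_end (apply 10% annual interest)): balance=$211.87 total_interest=$61.87
After 7 (month_end (apply 3% monthly interest)): balance=$218.22 total_interest=$68.22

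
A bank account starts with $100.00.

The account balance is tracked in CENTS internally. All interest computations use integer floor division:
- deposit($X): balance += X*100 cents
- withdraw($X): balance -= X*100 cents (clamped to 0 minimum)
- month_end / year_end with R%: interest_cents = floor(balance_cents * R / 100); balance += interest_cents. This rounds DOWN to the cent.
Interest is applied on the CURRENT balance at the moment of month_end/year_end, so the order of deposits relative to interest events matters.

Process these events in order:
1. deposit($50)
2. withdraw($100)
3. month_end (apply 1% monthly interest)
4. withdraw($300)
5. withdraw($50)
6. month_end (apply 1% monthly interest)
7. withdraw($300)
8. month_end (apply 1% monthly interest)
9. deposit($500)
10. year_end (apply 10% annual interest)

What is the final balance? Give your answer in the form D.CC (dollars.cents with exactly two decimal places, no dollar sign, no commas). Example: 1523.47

Answer: 550.00

Derivation:
After 1 (deposit($50)): balance=$150.00 total_interest=$0.00
After 2 (withdraw($100)): balance=$50.00 total_interest=$0.00
After 3 (month_end (apply 1% monthly interest)): balance=$50.50 total_interest=$0.50
After 4 (withdraw($300)): balance=$0.00 total_interest=$0.50
After 5 (withdraw($50)): balance=$0.00 total_interest=$0.50
After 6 (month_end (apply 1% monthly interest)): balance=$0.00 total_interest=$0.50
After 7 (withdraw($300)): balance=$0.00 total_interest=$0.50
After 8 (month_end (apply 1% monthly interest)): balance=$0.00 total_interest=$0.50
After 9 (deposit($500)): balance=$500.00 total_interest=$0.50
After 10 (year_end (apply 10% annual interest)): balance=$550.00 total_interest=$50.50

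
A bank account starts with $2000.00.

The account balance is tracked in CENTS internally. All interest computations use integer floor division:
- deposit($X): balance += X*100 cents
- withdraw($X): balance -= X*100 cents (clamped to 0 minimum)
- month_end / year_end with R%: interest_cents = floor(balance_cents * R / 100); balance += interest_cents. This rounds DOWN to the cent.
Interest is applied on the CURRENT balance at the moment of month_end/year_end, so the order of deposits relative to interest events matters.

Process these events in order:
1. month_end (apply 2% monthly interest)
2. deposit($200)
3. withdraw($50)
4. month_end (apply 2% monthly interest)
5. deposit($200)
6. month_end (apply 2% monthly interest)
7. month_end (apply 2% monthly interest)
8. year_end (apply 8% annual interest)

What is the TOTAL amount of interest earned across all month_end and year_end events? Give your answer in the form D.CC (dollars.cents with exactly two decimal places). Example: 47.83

After 1 (month_end (apply 2% monthly interest)): balance=$2040.00 total_interest=$40.00
After 2 (deposit($200)): balance=$2240.00 total_interest=$40.00
After 3 (withdraw($50)): balance=$2190.00 total_interest=$40.00
After 4 (month_end (apply 2% monthly interest)): balance=$2233.80 total_interest=$83.80
After 5 (deposit($200)): balance=$2433.80 total_interest=$83.80
After 6 (month_end (apply 2% monthly interest)): balance=$2482.47 total_interest=$132.47
After 7 (month_end (apply 2% monthly interest)): balance=$2532.11 total_interest=$182.11
After 8 (year_end (apply 8% annual interest)): balance=$2734.67 total_interest=$384.67

Answer: 384.67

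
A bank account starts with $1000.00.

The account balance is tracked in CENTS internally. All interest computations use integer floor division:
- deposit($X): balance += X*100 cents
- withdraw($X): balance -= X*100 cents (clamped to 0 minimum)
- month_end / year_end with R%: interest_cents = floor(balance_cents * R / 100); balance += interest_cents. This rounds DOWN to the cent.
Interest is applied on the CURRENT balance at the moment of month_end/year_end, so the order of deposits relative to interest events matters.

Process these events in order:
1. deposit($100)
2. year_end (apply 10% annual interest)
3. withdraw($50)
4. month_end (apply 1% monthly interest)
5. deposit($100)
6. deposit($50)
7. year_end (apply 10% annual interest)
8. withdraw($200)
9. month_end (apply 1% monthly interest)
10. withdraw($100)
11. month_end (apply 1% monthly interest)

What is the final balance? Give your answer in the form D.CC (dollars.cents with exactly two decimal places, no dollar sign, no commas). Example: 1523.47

Answer: 1177.95

Derivation:
After 1 (deposit($100)): balance=$1100.00 total_interest=$0.00
After 2 (year_end (apply 10% annual interest)): balance=$1210.00 total_interest=$110.00
After 3 (withdraw($50)): balance=$1160.00 total_interest=$110.00
After 4 (month_end (apply 1% monthly interest)): balance=$1171.60 total_interest=$121.60
After 5 (deposit($100)): balance=$1271.60 total_interest=$121.60
After 6 (deposit($50)): balance=$1321.60 total_interest=$121.60
After 7 (year_end (apply 10% annual interest)): balance=$1453.76 total_interest=$253.76
After 8 (withdraw($200)): balance=$1253.76 total_interest=$253.76
After 9 (month_end (apply 1% monthly interest)): balance=$1266.29 total_interest=$266.29
After 10 (withdraw($100)): balance=$1166.29 total_interest=$266.29
After 11 (month_end (apply 1% monthly interest)): balance=$1177.95 total_interest=$277.95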